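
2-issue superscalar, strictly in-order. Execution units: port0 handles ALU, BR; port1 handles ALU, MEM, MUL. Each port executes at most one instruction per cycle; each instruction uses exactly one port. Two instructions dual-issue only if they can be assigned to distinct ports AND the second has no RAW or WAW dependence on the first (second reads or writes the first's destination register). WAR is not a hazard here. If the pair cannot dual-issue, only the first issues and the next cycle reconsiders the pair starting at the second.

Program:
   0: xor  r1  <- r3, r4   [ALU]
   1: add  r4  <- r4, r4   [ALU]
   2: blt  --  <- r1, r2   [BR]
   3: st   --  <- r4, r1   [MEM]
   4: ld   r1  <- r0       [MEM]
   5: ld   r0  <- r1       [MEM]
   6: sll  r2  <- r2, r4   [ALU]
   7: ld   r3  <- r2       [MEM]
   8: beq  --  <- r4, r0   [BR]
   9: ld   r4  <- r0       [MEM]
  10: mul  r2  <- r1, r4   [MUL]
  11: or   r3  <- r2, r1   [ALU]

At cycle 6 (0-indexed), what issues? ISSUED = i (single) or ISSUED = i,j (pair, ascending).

ISSUED = 10

#0 head=0: xor add i0&i1 dual
#1 head=2: blt st i2&i3 dual
#2 head=4: ld i4 no-port MEM/MEM
#3 head=5: ld sll i5&i6 dual
#4 head=7: ld beq i7&i8 dual
#5 head=9: ld i9 no-port MEM/MUL
#6 head=10: mul i10 RAW r2
#7 head=11: or i11 tail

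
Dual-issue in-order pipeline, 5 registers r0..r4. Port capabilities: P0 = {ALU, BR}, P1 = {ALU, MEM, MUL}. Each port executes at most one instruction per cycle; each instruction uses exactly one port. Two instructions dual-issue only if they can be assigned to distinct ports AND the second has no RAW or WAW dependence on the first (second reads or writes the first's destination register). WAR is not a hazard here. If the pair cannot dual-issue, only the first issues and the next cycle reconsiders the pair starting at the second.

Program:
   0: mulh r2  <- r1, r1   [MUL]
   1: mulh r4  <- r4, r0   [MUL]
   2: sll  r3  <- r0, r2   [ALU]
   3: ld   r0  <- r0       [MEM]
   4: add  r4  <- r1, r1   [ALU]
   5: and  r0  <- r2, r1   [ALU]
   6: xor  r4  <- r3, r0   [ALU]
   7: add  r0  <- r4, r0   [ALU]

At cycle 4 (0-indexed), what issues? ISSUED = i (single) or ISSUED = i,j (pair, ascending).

ISSUED = 6

0. mulh.MUL @i0  | no-port MUL/MUL
1. mulh.MUL;sll.ALU @i1/i2  | 2-wide
2. ld.MEM;add.ALU @i3/i4  | 2-wide
3. and.ALU @i5  | RAW r0
4. xor.ALU @i6  | RAW r4
5. add.ALU @i7  | tail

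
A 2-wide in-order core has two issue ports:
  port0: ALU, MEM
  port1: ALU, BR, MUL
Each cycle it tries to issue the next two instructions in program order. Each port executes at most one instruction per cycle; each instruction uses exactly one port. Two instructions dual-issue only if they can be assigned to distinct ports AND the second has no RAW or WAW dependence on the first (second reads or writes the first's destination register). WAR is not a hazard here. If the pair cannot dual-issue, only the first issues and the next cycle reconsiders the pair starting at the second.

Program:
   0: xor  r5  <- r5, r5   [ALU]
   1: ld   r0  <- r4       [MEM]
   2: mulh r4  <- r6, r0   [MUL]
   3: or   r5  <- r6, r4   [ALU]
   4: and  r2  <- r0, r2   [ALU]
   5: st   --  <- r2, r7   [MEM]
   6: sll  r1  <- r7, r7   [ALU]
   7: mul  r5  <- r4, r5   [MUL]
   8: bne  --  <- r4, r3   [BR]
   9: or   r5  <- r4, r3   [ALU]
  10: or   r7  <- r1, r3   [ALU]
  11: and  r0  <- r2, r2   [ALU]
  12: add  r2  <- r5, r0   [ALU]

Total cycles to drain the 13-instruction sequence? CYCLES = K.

CYCLES = 8

  cy0 -> i0,i1 (xor.ALU/ld.MEM) dual
  cy1 -> i2 (mulh.MUL) RAW r4
  cy2 -> i3,i4 (or.ALU/and.ALU) dual
  cy3 -> i5,i6 (st.MEM/sll.ALU) dual
  cy4 -> i7 (mul.MUL) no-port MUL/BR
  cy5 -> i8,i9 (bne.BR/or.ALU) dual
  cy6 -> i10,i11 (or.ALU/and.ALU) dual
  cy7 -> i12 (add.ALU) tail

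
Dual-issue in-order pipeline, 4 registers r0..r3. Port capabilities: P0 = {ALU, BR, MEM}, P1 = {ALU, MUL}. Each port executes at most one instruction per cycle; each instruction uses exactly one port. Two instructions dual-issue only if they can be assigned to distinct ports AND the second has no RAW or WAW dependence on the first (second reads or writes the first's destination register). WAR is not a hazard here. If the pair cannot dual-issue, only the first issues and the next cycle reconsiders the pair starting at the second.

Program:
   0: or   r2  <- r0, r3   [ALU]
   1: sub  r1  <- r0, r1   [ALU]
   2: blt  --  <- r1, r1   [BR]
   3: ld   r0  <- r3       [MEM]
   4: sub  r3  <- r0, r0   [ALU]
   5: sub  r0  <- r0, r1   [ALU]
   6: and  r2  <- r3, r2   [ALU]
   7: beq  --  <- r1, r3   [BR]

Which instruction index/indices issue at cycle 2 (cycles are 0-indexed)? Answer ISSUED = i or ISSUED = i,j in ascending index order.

ISSUED = 3

  cy0 -> i0,i1 (or.ALU/sub.ALU) 2-wide
  cy1 -> i2 (blt.BR) no-port BR/MEM
  cy2 -> i3 (ld.MEM) RAW r0
  cy3 -> i4,i5 (sub.ALU/sub.ALU) 2-wide
  cy4 -> i6,i7 (and.ALU/beq.BR) 2-wide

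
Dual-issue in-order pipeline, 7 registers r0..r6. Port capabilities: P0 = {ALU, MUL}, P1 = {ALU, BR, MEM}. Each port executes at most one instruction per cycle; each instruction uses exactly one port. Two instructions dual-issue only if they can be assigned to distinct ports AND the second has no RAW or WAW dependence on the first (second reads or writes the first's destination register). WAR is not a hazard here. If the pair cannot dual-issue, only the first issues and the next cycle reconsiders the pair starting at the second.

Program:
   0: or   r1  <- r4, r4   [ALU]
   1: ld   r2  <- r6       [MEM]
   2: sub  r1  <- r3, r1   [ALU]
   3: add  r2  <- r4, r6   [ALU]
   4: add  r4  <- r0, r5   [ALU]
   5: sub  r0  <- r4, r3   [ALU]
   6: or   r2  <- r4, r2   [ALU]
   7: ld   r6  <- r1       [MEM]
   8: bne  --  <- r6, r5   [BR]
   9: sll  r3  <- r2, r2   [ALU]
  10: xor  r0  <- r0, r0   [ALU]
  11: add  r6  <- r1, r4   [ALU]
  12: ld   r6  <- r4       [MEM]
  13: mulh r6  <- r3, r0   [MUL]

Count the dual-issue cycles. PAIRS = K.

c0: i0+i1 or.ALU;ld.MEM  dual
c1: i2+i3 sub.ALU;add.ALU  dual
c2: i4 add.ALU  RAW r4
c3: i5+i6 sub.ALU;or.ALU  dual
c4: i7 ld.MEM  no-port MEM/BR
c5: i8+i9 bne.BR;sll.ALU  dual
c6: i10+i11 xor.ALU;add.ALU  dual
c7: i12 ld.MEM  WAW r6
c8: i13 mulh.MUL  tail

PAIRS = 5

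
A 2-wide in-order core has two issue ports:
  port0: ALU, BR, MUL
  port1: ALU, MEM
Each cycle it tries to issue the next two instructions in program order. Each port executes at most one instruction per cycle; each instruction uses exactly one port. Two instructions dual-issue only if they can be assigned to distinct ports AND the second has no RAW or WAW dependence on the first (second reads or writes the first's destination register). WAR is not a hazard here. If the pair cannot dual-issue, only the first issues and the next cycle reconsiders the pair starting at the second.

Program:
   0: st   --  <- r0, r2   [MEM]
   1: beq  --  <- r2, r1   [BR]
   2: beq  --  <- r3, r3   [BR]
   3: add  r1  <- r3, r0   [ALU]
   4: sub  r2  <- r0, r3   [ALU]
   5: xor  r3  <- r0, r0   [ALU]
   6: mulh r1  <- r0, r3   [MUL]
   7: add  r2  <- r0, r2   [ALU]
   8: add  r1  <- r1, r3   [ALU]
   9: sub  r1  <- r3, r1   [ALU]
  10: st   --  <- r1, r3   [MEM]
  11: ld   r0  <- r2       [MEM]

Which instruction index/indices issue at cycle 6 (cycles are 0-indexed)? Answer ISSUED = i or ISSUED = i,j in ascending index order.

t=0 i0+i1:st/beq ; 2-wide
t=1 i2+i3:beq/add ; 2-wide
t=2 i4+i5:sub/xor ; 2-wide
t=3 i6+i7:mulh/add ; 2-wide
t=4 i8:add ; RAW+WAW r1
t=5 i9:sub ; RAW r1
t=6 i10:st ; no-port MEM/MEM
t=7 i11:ld ; tail

ISSUED = 10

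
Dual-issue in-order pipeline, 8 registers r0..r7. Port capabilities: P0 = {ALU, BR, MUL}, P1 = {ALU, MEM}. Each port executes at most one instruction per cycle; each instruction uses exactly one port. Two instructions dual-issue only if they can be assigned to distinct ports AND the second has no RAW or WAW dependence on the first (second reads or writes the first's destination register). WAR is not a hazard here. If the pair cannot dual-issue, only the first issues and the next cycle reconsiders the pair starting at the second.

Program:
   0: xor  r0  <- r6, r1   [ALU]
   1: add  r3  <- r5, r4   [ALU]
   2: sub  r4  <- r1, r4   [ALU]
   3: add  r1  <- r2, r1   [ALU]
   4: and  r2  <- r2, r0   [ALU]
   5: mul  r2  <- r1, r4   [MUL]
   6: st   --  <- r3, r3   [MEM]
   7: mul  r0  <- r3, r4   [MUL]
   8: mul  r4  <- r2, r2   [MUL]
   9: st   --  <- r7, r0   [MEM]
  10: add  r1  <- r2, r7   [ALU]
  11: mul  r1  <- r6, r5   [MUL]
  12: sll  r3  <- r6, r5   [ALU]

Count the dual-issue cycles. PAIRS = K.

  cy0 -> i0,i1 (xor.ALU+add.ALU) dual
  cy1 -> i2,i3 (sub.ALU+add.ALU) dual
  cy2 -> i4 (and.ALU) WAW r2
  cy3 -> i5,i6 (mul.MUL+st.MEM) dual
  cy4 -> i7 (mul.MUL) no-port MUL/MUL
  cy5 -> i8,i9 (mul.MUL+st.MEM) dual
  cy6 -> i10 (add.ALU) WAW r1
  cy7 -> i11,i12 (mul.MUL+sll.ALU) dual

PAIRS = 5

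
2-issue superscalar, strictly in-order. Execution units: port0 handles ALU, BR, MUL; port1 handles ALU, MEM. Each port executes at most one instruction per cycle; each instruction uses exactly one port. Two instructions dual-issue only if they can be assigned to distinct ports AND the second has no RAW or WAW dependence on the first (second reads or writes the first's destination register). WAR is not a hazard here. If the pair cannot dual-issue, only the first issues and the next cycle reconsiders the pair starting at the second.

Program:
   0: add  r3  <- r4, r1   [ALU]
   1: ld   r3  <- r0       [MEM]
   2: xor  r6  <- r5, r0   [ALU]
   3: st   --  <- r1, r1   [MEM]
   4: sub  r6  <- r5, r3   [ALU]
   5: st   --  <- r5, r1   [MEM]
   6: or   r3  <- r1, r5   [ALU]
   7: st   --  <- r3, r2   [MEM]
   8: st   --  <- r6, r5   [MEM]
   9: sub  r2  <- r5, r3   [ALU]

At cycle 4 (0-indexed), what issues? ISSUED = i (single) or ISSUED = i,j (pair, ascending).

[0] i0  add  -- WAW r3
[1] i1+i2  ld;xor  -- 2-wide
[2] i3+i4  st;sub  -- 2-wide
[3] i5+i6  st;or  -- 2-wide
[4] i7  st  -- no-port MEM/MEM
[5] i8+i9  st;sub  -- 2-wide

ISSUED = 7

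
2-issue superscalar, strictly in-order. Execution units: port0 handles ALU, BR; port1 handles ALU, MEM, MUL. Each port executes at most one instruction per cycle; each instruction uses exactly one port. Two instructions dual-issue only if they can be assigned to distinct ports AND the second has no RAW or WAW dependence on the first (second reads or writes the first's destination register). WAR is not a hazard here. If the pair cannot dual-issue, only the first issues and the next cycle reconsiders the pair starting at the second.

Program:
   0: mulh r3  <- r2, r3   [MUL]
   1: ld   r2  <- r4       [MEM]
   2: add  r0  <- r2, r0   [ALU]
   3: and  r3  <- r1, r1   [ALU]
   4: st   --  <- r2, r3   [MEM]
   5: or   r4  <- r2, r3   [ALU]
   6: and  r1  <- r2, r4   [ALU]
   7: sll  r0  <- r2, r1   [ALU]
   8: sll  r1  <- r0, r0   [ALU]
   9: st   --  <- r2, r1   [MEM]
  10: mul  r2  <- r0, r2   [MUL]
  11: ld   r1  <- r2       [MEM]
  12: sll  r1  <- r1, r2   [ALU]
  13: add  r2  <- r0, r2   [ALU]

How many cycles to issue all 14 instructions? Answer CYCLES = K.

0. mulh @i0  | no-port MUL/MEM
1. ld @i1  | RAW r2
2. add+and @i2/i3  | pair
3. st+or @i4/i5  | pair
4. and @i6  | RAW r1
5. sll @i7  | RAW r0
6. sll @i8  | RAW r1
7. st @i9  | no-port MEM/MUL
8. mul @i10  | no-port MUL/MEM
9. ld @i11  | RAW+WAW r1
10. sll+add @i12/i13  | pair

CYCLES = 11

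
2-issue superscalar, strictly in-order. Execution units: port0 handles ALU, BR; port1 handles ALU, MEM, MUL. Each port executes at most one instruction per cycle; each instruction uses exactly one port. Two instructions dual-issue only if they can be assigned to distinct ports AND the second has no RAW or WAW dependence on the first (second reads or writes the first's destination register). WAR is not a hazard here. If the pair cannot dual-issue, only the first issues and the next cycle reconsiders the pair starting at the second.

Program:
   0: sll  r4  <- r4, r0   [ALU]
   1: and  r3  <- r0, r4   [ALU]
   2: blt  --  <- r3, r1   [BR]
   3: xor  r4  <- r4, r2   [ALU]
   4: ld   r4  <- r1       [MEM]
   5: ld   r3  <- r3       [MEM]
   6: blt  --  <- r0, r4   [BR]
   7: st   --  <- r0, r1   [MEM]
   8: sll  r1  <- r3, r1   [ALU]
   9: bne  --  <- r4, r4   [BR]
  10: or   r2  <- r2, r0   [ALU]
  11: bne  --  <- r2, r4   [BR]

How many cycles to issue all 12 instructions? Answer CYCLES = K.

c0: i0 sll.ALU  RAW r4
c1: i1 and.ALU  RAW r3
c2: i2&i3 blt.BR+xor.ALU  pair
c3: i4 ld.MEM  no-port MEM/MEM
c4: i5&i6 ld.MEM+blt.BR  pair
c5: i7&i8 st.MEM+sll.ALU  pair
c6: i9&i10 bne.BR+or.ALU  pair
c7: i11 bne.BR  tail

CYCLES = 8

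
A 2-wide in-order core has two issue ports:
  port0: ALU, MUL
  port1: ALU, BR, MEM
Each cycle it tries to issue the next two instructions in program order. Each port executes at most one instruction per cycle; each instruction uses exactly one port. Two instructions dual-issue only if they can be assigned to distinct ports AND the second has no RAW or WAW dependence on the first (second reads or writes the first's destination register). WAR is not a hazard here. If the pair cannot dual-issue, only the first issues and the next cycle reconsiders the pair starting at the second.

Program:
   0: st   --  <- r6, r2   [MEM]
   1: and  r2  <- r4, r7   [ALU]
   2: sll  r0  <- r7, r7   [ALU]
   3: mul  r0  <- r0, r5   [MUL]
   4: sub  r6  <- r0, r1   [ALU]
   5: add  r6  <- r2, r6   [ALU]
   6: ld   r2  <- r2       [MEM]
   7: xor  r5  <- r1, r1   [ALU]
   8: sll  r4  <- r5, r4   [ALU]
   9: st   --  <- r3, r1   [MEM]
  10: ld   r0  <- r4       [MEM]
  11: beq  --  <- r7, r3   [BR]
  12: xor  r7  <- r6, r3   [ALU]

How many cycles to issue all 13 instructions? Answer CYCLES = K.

CYCLES = 9

#0 head=0: st;and i0&i1 dual
#1 head=2: sll i2 RAW+WAW r0
#2 head=3: mul i3 RAW r0
#3 head=4: sub i4 RAW+WAW r6
#4 head=5: add;ld i5&i6 dual
#5 head=7: xor i7 RAW r5
#6 head=8: sll;st i8&i9 dual
#7 head=10: ld i10 no-port MEM/BR
#8 head=11: beq;xor i11&i12 dual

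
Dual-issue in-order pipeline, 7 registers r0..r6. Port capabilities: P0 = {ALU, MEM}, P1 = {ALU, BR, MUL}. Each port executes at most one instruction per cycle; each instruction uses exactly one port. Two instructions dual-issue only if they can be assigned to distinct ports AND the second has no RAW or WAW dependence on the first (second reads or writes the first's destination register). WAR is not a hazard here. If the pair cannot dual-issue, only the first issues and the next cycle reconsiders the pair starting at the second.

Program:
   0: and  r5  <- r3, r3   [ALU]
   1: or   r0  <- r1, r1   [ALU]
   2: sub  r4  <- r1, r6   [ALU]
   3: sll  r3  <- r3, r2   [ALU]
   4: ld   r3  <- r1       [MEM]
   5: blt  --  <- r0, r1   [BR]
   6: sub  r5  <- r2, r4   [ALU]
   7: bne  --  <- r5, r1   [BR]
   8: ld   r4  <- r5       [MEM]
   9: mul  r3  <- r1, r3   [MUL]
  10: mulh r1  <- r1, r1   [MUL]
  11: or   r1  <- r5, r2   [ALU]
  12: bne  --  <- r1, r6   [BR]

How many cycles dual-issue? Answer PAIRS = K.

PAIRS = 4

#0 head=0: and/or i0+i1 dual
#1 head=2: sub/sll i2+i3 dual
#2 head=4: ld/blt i4+i5 dual
#3 head=6: sub i6 RAW r5
#4 head=7: bne/ld i7+i8 dual
#5 head=9: mul i9 no-port MUL/MUL
#6 head=10: mulh i10 WAW r1
#7 head=11: or i11 RAW r1
#8 head=12: bne i12 tail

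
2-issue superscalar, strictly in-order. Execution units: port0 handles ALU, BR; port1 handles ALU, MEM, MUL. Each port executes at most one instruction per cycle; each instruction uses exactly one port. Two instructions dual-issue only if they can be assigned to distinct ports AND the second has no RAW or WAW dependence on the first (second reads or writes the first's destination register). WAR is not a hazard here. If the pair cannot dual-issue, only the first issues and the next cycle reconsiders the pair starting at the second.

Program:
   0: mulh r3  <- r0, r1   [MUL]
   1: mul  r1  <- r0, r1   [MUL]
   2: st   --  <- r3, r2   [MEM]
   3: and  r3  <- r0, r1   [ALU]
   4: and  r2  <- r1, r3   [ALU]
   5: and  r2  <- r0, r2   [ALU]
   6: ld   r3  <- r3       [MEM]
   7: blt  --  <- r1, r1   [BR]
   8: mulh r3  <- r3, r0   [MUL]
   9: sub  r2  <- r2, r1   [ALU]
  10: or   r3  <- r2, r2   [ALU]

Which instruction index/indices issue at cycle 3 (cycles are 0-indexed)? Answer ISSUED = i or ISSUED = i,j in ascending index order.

ISSUED = 4

c0: i0 mulh  no-port MUL/MUL
c1: i1 mul  no-port MUL/MEM
c2: i2/i3 st+and  dual
c3: i4 and  RAW+WAW r2
c4: i5/i6 and+ld  dual
c5: i7/i8 blt+mulh  dual
c6: i9 sub  RAW r2
c7: i10 or  tail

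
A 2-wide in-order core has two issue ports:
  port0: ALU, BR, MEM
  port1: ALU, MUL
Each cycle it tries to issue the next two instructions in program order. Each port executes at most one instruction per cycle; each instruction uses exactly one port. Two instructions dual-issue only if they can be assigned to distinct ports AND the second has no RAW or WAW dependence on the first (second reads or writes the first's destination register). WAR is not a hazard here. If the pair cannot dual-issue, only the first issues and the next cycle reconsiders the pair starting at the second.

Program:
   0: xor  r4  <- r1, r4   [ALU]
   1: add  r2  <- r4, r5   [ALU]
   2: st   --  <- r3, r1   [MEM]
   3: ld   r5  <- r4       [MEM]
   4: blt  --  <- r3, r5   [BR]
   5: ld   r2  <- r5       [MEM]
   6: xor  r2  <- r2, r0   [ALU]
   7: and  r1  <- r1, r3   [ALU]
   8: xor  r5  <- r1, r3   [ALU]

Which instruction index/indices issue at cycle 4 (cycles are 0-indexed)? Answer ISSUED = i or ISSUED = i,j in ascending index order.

ISSUED = 5

#0 head=0: xor i0 RAW r4
#1 head=1: add;st i1,i2 dual
#2 head=3: ld i3 no-port MEM/BR
#3 head=4: blt i4 no-port BR/MEM
#4 head=5: ld i5 RAW+WAW r2
#5 head=6: xor;and i6,i7 dual
#6 head=8: xor i8 tail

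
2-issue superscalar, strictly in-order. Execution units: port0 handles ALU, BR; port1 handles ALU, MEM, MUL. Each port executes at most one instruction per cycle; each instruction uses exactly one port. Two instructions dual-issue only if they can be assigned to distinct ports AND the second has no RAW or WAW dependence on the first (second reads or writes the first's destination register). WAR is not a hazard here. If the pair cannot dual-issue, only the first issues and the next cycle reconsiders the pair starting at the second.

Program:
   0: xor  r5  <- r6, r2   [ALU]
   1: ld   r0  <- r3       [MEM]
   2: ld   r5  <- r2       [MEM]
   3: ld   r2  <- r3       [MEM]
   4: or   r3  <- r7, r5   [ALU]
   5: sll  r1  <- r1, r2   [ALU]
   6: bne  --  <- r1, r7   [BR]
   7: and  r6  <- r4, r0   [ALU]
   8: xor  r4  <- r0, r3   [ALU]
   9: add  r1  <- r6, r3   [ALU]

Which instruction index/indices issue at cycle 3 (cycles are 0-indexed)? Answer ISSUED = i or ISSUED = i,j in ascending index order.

  cy0 -> i0+i1 (xor ld) dual
  cy1 -> i2 (ld) no-port MEM/MEM
  cy2 -> i3+i4 (ld or) dual
  cy3 -> i5 (sll) RAW r1
  cy4 -> i6+i7 (bne and) dual
  cy5 -> i8+i9 (xor add) dual

ISSUED = 5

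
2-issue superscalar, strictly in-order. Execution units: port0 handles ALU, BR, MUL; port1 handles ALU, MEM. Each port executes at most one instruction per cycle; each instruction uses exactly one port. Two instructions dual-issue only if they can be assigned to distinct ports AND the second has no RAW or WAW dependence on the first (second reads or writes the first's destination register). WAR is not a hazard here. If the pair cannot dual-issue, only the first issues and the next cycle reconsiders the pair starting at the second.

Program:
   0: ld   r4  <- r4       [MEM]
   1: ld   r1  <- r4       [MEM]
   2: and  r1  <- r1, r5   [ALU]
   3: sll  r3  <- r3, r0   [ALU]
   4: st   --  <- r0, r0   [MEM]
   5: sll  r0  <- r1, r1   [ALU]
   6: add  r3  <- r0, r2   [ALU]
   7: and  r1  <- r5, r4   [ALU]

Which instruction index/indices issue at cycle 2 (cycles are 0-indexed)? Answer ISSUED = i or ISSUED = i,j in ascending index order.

[0] i0  ld.MEM  -- no-port MEM/MEM
[1] i1  ld.MEM  -- RAW+WAW r1
[2] i2,i3  and.ALU+sll.ALU  -- pair
[3] i4,i5  st.MEM+sll.ALU  -- pair
[4] i6,i7  add.ALU+and.ALU  -- pair

ISSUED = 2,3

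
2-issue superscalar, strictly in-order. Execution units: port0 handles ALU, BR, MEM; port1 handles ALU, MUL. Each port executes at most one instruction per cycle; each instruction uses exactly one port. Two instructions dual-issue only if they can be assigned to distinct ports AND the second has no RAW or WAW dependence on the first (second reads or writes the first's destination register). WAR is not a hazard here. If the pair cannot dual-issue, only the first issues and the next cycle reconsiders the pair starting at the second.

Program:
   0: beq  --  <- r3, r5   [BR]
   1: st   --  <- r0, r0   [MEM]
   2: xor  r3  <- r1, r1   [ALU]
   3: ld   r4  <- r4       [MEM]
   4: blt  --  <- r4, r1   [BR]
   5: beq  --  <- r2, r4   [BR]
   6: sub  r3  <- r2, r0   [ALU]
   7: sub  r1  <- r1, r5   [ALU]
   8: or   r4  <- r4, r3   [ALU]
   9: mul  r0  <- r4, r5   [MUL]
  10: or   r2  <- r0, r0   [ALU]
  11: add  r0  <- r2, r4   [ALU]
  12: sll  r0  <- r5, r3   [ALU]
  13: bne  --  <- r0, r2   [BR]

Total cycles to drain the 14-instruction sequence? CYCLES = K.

t=0 i0:beq.BR ; no-port BR/MEM
t=1 i1,i2:st.MEM;xor.ALU ; dual
t=2 i3:ld.MEM ; no-port MEM/BR
t=3 i4:blt.BR ; no-port BR/BR
t=4 i5,i6:beq.BR;sub.ALU ; dual
t=5 i7,i8:sub.ALU;or.ALU ; dual
t=6 i9:mul.MUL ; RAW r0
t=7 i10:or.ALU ; RAW r2
t=8 i11:add.ALU ; WAW r0
t=9 i12:sll.ALU ; RAW r0
t=10 i13:bne.BR ; tail

CYCLES = 11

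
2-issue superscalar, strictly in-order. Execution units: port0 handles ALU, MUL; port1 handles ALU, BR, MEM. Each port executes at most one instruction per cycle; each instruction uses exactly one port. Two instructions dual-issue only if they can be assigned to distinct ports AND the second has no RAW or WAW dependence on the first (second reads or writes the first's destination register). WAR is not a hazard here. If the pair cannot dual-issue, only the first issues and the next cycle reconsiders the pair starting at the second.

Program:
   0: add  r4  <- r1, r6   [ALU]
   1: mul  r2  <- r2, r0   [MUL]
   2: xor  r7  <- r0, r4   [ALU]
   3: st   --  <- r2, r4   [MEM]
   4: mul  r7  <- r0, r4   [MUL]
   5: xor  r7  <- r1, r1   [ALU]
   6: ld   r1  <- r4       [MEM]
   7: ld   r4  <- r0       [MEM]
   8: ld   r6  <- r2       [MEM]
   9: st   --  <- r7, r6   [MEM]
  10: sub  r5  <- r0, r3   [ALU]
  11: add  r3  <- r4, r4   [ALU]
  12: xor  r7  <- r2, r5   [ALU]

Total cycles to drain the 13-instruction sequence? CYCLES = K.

CYCLES = 8

#0 head=0: add/mul i0&i1 pair
#1 head=2: xor/st i2&i3 pair
#2 head=4: mul i4 WAW r7
#3 head=5: xor/ld i5&i6 pair
#4 head=7: ld i7 no-port MEM/MEM
#5 head=8: ld i8 no-port MEM/MEM
#6 head=9: st/sub i9&i10 pair
#7 head=11: add/xor i11&i12 pair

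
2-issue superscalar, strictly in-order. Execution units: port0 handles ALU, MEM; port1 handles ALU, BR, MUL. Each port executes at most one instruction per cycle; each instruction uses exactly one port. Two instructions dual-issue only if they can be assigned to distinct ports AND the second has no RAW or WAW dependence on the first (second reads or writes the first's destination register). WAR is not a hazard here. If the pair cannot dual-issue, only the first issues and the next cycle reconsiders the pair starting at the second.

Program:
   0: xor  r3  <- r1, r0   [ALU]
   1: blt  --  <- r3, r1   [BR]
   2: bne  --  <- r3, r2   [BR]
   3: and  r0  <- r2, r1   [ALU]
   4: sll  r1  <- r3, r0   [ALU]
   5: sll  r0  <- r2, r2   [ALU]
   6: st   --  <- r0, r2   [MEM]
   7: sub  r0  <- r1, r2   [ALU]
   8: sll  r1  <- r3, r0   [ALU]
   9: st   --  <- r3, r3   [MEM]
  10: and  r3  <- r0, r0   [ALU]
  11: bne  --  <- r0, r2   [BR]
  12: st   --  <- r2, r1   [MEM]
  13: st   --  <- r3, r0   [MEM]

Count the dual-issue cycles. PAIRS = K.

PAIRS = 5

0. xor @i0  | RAW r3
1. blt @i1  | no-port BR/BR
2. bne+and @i2,i3  | pair
3. sll+sll @i4,i5  | pair
4. st+sub @i6,i7  | pair
5. sll+st @i8,i9  | pair
6. and+bne @i10,i11  | pair
7. st @i12  | no-port MEM/MEM
8. st @i13  | tail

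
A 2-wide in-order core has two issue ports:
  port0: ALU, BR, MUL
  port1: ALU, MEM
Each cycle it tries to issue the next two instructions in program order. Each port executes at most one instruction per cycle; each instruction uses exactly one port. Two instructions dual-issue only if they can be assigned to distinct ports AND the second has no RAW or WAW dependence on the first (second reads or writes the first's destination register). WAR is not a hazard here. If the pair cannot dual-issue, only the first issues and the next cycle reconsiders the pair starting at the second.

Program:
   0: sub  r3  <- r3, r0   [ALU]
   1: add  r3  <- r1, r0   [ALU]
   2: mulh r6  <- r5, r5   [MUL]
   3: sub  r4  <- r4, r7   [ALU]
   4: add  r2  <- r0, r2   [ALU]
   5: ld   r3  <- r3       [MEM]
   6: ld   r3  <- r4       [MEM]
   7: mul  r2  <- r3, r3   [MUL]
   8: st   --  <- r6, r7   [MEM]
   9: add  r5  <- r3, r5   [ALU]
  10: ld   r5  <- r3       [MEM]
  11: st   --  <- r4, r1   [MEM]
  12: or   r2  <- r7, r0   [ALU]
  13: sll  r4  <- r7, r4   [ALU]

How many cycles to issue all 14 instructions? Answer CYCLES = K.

CYCLES = 10

t=0 i0:sub.ALU ; WAW r3
t=1 i1,i2:add.ALU/mulh.MUL ; dual
t=2 i3,i4:sub.ALU/add.ALU ; dual
t=3 i5:ld.MEM ; no-port MEM/MEM
t=4 i6:ld.MEM ; RAW r3
t=5 i7,i8:mul.MUL/st.MEM ; dual
t=6 i9:add.ALU ; WAW r5
t=7 i10:ld.MEM ; no-port MEM/MEM
t=8 i11,i12:st.MEM/or.ALU ; dual
t=9 i13:sll.ALU ; tail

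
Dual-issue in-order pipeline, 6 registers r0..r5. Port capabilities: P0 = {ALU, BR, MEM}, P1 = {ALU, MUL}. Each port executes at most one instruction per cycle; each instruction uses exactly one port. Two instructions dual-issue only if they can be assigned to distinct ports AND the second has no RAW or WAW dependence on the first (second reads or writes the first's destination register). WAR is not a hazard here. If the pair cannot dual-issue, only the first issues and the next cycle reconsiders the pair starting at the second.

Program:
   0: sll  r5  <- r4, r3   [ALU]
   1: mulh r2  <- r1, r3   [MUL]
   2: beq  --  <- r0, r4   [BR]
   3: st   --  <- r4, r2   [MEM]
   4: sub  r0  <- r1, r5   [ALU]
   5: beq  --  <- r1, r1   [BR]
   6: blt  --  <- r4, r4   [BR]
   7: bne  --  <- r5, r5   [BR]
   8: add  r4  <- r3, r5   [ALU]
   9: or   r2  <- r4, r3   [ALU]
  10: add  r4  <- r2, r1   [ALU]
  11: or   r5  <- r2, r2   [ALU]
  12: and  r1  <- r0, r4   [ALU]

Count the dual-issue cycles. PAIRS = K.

t=0 i0,i1:sll.ALU/mulh.MUL ; 2-wide
t=1 i2:beq.BR ; no-port BR/MEM
t=2 i3,i4:st.MEM/sub.ALU ; 2-wide
t=3 i5:beq.BR ; no-port BR/BR
t=4 i6:blt.BR ; no-port BR/BR
t=5 i7,i8:bne.BR/add.ALU ; 2-wide
t=6 i9:or.ALU ; RAW r2
t=7 i10,i11:add.ALU/or.ALU ; 2-wide
t=8 i12:and.ALU ; tail

PAIRS = 4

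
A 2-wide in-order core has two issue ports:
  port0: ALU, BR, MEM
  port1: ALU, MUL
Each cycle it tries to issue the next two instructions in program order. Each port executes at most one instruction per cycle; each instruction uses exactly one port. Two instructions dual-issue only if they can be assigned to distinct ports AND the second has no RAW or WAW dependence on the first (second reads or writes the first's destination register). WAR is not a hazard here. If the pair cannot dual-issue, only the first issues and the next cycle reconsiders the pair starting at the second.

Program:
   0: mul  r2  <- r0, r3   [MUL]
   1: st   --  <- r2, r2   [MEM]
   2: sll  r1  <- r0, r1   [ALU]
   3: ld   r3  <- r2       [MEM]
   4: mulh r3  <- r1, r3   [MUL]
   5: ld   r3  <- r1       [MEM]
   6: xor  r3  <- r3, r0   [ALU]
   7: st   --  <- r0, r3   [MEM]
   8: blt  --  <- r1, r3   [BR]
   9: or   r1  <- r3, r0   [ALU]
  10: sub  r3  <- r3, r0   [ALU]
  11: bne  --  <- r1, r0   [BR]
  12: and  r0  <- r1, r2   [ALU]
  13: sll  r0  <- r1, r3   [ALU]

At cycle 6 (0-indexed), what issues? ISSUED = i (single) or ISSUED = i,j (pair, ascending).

[0] i0  mul.MUL  -- RAW r2
[1] i1+i2  st.MEM;sll.ALU  -- 2-wide
[2] i3  ld.MEM  -- RAW+WAW r3
[3] i4  mulh.MUL  -- WAW r3
[4] i5  ld.MEM  -- RAW+WAW r3
[5] i6  xor.ALU  -- RAW r3
[6] i7  st.MEM  -- no-port MEM/BR
[7] i8+i9  blt.BR;or.ALU  -- 2-wide
[8] i10+i11  sub.ALU;bne.BR  -- 2-wide
[9] i12  and.ALU  -- WAW r0
[10] i13  sll.ALU  -- tail

ISSUED = 7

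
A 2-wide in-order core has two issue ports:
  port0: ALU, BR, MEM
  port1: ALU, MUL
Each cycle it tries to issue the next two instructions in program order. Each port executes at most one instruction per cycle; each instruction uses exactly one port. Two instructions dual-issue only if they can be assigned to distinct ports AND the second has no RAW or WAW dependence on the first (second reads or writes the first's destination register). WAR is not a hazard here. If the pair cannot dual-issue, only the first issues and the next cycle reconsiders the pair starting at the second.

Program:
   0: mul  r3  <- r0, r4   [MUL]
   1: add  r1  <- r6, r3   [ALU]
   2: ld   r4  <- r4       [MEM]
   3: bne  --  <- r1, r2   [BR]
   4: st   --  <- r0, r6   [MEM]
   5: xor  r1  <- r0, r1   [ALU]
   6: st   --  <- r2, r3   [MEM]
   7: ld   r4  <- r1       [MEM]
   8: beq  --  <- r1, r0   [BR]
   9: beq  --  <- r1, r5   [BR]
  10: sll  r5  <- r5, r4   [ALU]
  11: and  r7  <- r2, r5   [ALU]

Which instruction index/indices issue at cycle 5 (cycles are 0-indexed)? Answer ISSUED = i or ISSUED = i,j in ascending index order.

ISSUED = 7

t=0 i0:mul.MUL ; RAW r3
t=1 i1&i2:add.ALU/ld.MEM ; pair
t=2 i3:bne.BR ; no-port BR/MEM
t=3 i4&i5:st.MEM/xor.ALU ; pair
t=4 i6:st.MEM ; no-port MEM/MEM
t=5 i7:ld.MEM ; no-port MEM/BR
t=6 i8:beq.BR ; no-port BR/BR
t=7 i9&i10:beq.BR/sll.ALU ; pair
t=8 i11:and.ALU ; tail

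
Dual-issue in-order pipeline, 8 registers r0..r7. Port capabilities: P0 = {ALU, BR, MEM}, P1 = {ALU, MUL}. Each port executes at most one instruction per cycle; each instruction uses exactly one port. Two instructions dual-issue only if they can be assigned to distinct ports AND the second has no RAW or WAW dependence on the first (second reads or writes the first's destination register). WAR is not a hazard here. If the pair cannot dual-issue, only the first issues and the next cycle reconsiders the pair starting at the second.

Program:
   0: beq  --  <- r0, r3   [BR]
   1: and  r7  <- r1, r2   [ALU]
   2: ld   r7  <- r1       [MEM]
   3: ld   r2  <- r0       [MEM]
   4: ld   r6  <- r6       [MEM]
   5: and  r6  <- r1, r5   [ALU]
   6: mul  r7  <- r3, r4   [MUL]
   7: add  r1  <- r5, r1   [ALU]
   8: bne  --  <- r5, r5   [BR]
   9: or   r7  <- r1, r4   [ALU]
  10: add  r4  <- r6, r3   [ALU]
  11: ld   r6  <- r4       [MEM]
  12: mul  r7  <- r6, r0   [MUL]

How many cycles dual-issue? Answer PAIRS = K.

PAIRS = 4

#0 head=0: beq.BR+and.ALU i0,i1 dual
#1 head=2: ld.MEM i2 no-port MEM/MEM
#2 head=3: ld.MEM i3 no-port MEM/MEM
#3 head=4: ld.MEM i4 WAW r6
#4 head=5: and.ALU+mul.MUL i5,i6 dual
#5 head=7: add.ALU+bne.BR i7,i8 dual
#6 head=9: or.ALU+add.ALU i9,i10 dual
#7 head=11: ld.MEM i11 RAW r6
#8 head=12: mul.MUL i12 tail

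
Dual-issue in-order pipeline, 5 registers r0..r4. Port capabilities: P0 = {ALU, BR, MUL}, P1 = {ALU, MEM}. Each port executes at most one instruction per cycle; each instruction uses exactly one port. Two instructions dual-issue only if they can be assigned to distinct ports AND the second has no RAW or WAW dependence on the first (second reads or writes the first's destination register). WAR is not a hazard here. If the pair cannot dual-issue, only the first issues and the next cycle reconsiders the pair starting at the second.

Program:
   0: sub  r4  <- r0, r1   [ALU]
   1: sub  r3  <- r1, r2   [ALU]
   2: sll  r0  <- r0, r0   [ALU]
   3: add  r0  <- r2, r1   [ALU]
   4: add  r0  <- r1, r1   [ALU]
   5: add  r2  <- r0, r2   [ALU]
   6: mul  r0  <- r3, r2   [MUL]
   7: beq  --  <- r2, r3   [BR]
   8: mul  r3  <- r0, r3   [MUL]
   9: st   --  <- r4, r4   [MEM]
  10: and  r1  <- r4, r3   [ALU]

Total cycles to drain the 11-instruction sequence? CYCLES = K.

CYCLES = 9

#0 head=0: sub.ALU;sub.ALU i0,i1 2-wide
#1 head=2: sll.ALU i2 WAW r0
#2 head=3: add.ALU i3 WAW r0
#3 head=4: add.ALU i4 RAW r0
#4 head=5: add.ALU i5 RAW r2
#5 head=6: mul.MUL i6 no-port MUL/BR
#6 head=7: beq.BR i7 no-port BR/MUL
#7 head=8: mul.MUL;st.MEM i8,i9 2-wide
#8 head=10: and.ALU i10 tail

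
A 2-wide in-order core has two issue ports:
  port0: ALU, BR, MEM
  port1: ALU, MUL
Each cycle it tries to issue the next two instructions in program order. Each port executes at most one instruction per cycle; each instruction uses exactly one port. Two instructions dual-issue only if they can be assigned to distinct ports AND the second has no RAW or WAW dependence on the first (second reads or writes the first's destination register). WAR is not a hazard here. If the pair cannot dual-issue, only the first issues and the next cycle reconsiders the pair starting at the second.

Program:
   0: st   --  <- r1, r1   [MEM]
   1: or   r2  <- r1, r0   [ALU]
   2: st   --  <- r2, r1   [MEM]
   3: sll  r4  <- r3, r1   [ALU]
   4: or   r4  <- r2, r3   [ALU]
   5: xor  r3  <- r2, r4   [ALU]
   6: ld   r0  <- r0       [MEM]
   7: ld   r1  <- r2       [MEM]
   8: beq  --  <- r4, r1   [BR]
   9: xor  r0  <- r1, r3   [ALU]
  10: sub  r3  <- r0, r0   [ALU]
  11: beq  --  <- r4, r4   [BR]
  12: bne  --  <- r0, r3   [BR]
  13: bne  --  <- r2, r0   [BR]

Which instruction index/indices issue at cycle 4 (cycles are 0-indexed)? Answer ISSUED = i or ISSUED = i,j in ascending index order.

#0 head=0: st/or i0/i1 pair
#1 head=2: st/sll i2/i3 pair
#2 head=4: or i4 RAW r4
#3 head=5: xor/ld i5/i6 pair
#4 head=7: ld i7 no-port MEM/BR
#5 head=8: beq/xor i8/i9 pair
#6 head=10: sub/beq i10/i11 pair
#7 head=12: bne i12 no-port BR/BR
#8 head=13: bne i13 tail

ISSUED = 7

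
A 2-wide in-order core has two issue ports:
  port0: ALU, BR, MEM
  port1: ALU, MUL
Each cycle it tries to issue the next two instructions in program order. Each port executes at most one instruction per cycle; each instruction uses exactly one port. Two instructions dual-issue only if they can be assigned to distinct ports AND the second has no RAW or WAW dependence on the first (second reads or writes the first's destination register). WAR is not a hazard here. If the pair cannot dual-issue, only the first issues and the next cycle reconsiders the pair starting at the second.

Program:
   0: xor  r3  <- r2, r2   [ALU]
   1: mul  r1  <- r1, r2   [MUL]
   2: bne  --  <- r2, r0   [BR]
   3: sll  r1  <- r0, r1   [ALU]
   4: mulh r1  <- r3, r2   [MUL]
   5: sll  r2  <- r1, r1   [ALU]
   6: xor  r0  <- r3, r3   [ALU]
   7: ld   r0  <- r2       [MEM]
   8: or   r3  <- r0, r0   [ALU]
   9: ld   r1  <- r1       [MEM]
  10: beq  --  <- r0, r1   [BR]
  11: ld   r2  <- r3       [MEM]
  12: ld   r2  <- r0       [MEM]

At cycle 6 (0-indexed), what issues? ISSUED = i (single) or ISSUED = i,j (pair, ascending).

t=0 i0+i1:xor.ALU;mul.MUL ; dual
t=1 i2+i3:bne.BR;sll.ALU ; dual
t=2 i4:mulh.MUL ; RAW r1
t=3 i5+i6:sll.ALU;xor.ALU ; dual
t=4 i7:ld.MEM ; RAW r0
t=5 i8+i9:or.ALU;ld.MEM ; dual
t=6 i10:beq.BR ; no-port BR/MEM
t=7 i11:ld.MEM ; no-port MEM/MEM
t=8 i12:ld.MEM ; tail

ISSUED = 10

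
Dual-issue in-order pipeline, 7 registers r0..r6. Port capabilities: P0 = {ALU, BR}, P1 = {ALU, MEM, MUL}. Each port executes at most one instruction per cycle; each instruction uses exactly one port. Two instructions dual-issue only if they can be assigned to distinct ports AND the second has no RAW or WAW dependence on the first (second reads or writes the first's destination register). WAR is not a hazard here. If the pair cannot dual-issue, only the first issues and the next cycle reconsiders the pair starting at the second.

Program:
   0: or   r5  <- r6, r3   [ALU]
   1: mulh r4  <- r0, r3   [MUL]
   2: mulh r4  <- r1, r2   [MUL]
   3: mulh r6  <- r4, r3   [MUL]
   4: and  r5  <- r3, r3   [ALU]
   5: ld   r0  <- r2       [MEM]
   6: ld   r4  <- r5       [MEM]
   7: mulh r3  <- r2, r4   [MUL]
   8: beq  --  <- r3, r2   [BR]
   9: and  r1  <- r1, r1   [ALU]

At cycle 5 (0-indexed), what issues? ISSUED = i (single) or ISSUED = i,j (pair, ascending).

#0 head=0: or mulh i0/i1 pair
#1 head=2: mulh i2 no-port MUL/MUL
#2 head=3: mulh and i3/i4 pair
#3 head=5: ld i5 no-port MEM/MEM
#4 head=6: ld i6 no-port MEM/MUL
#5 head=7: mulh i7 RAW r3
#6 head=8: beq and i8/i9 pair

ISSUED = 7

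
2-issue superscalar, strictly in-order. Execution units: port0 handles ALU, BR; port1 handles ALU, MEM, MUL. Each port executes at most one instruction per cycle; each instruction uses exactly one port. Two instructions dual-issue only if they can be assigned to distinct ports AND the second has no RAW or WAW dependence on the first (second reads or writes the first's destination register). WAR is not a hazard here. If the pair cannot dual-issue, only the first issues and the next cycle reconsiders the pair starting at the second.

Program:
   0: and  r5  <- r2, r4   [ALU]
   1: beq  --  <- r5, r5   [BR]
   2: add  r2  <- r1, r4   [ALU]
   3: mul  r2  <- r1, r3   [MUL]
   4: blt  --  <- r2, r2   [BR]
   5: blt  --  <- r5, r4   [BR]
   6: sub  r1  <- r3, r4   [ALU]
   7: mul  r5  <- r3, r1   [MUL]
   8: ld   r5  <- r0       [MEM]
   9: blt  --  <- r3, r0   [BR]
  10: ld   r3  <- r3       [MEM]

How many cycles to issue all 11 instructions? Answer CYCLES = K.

  cy0 -> i0 (and.ALU) RAW r5
  cy1 -> i1+i2 (beq.BR add.ALU) dual
  cy2 -> i3 (mul.MUL) RAW r2
  cy3 -> i4 (blt.BR) no-port BR/BR
  cy4 -> i5+i6 (blt.BR sub.ALU) dual
  cy5 -> i7 (mul.MUL) no-port MUL/MEM
  cy6 -> i8+i9 (ld.MEM blt.BR) dual
  cy7 -> i10 (ld.MEM) tail

CYCLES = 8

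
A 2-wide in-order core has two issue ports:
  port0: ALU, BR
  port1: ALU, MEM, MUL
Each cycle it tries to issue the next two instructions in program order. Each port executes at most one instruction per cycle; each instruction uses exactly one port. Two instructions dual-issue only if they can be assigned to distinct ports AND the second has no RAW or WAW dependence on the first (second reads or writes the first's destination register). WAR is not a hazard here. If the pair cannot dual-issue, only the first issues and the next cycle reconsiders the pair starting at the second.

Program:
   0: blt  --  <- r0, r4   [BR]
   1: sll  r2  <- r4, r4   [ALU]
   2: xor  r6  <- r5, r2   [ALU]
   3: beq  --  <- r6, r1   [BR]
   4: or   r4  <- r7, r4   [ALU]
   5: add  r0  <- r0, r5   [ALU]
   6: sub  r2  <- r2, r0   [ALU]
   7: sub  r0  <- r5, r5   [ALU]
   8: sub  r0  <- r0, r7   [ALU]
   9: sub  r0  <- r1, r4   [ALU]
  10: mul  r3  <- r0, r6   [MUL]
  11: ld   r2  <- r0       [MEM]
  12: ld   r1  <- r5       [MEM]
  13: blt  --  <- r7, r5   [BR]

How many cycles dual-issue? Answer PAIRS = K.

t=0 i0/i1:blt.BR+sll.ALU ; 2-wide
t=1 i2:xor.ALU ; RAW r6
t=2 i3/i4:beq.BR+or.ALU ; 2-wide
t=3 i5:add.ALU ; RAW r0
t=4 i6/i7:sub.ALU+sub.ALU ; 2-wide
t=5 i8:sub.ALU ; WAW r0
t=6 i9:sub.ALU ; RAW r0
t=7 i10:mul.MUL ; no-port MUL/MEM
t=8 i11:ld.MEM ; no-port MEM/MEM
t=9 i12/i13:ld.MEM+blt.BR ; 2-wide

PAIRS = 4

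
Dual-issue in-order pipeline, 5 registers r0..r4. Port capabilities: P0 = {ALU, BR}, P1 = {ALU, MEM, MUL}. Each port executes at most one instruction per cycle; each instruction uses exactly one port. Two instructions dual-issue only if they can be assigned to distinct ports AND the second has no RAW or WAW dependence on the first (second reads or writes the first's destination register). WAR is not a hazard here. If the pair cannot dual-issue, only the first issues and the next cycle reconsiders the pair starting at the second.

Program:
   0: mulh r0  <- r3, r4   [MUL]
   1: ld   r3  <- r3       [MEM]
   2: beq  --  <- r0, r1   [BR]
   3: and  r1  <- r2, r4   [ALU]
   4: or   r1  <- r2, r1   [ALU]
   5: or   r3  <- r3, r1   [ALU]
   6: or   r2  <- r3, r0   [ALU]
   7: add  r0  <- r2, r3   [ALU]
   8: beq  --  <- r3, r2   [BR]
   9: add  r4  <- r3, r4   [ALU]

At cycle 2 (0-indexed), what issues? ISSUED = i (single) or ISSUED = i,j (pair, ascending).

ISSUED = 3

#0 head=0: mulh i0 no-port MUL/MEM
#1 head=1: ld;beq i1+i2 dual
#2 head=3: and i3 RAW+WAW r1
#3 head=4: or i4 RAW r1
#4 head=5: or i5 RAW r3
#5 head=6: or i6 RAW r2
#6 head=7: add;beq i7+i8 dual
#7 head=9: add i9 tail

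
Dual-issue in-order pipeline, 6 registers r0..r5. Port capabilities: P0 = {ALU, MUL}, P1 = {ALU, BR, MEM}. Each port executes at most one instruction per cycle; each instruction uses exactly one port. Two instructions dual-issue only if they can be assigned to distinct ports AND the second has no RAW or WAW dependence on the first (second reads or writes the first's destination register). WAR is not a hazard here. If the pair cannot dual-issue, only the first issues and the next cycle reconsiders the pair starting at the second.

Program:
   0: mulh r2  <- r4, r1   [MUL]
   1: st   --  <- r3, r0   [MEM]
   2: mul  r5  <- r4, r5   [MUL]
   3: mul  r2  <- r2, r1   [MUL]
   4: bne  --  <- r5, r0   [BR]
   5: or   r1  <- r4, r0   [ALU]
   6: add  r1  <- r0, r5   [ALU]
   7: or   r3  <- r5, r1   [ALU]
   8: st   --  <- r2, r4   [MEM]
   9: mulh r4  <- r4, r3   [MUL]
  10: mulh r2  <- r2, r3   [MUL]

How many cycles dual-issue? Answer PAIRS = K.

PAIRS = 3

#0 head=0: mulh.MUL/st.MEM i0,i1 pair
#1 head=2: mul.MUL i2 no-port MUL/MUL
#2 head=3: mul.MUL/bne.BR i3,i4 pair
#3 head=5: or.ALU i5 WAW r1
#4 head=6: add.ALU i6 RAW r1
#5 head=7: or.ALU/st.MEM i7,i8 pair
#6 head=9: mulh.MUL i9 no-port MUL/MUL
#7 head=10: mulh.MUL i10 tail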